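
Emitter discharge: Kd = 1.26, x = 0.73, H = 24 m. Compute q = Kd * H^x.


q = Kd * H^x = 1.26 * 24^0.73 = 1.26 * 10.175464

12.8211 L/h


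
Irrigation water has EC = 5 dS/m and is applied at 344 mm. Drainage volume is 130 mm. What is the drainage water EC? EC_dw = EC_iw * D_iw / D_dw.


EC_dw = EC_iw * D_iw / D_dw
EC_dw = 5 * 344 / 130
EC_dw = 1720 / 130

13.2308 dS/m


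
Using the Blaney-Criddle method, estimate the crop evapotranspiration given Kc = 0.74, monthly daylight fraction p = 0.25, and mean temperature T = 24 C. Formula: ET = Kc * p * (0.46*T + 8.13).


ET = Kc * p * (0.46*T + 8.13)
ET = 0.74 * 0.25 * (0.46*24 + 8.13)
ET = 0.74 * 0.25 * 19.1700

3.5465 mm/day


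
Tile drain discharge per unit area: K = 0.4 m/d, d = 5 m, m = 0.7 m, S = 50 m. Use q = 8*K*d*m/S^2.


q = 8*K*d*m/S^2
q = 8*0.4*5*0.7/50^2
q = 11.2000 / 2500

0.0045 m/d


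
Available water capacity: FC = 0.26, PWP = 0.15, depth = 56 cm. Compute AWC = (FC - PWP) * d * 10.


AWC = (FC - PWP) * d * 10
AWC = (0.26 - 0.15) * 56 * 10
AWC = 0.1100 * 56 * 10

61.6000 mm


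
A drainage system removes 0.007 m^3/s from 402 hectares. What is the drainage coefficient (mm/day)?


DC = Q * 86400 / (A * 10000) * 1000
DC = 0.007 * 86400 / (402 * 10000) * 1000
DC = 604800.0000 / 4020000

0.1504 mm/day


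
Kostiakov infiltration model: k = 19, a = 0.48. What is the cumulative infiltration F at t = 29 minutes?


F = k * t^a = 19 * 29^0.48
F = 19 * 5.034438

95.6543 mm


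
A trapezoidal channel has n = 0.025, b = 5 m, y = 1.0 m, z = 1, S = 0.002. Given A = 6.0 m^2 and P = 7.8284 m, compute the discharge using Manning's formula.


R = A/P = 6.0/7.8284 = 0.766440
Q = (1/0.025) * 6.0 * 0.766440^(2/3) * 0.002^0.5

8.9890 m^3/s


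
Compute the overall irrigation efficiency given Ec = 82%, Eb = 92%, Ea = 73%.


Ec = 0.82, Eb = 0.92, Ea = 0.73
E = 0.82 * 0.92 * 0.73 * 100 = 55.0712%

55.0712 %


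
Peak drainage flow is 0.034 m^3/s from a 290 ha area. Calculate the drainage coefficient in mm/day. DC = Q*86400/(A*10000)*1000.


DC = Q * 86400 / (A * 10000) * 1000
DC = 0.034 * 86400 / (290 * 10000) * 1000
DC = 2937600.0000 / 2900000

1.0130 mm/day


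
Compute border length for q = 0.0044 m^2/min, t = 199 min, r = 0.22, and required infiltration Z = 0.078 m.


L = q*t/((1+r)*Z)
L = 0.0044*199/((1+0.22)*0.078)
L = 0.8756/0.09516

9.2013 m


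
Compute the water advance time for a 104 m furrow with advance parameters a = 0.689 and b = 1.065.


t = (L/a)^(1/b)
t = (104/0.689)^(1/1.065)
t = 150.943396^(1/1.065)

111.1309 min


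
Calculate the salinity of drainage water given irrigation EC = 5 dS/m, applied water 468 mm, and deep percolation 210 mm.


EC_dw = EC_iw * D_iw / D_dw
EC_dw = 5 * 468 / 210
EC_dw = 2340 / 210

11.1429 dS/m


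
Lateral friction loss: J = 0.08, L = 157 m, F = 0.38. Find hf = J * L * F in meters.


hf = J * L * F = 0.08 * 157 * 0.38 = 4.7728 m

4.7728 m


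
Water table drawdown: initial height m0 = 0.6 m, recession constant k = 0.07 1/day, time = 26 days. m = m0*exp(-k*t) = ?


m = m0 * exp(-k*t)
m = 0.6 * exp(-0.07 * 26)
m = 0.6 * exp(-1.8200)

0.0972 m


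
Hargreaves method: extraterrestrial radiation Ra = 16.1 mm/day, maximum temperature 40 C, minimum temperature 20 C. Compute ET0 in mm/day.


Tmean = (Tmax + Tmin)/2 = (40 + 20)/2 = 30.0
ET0 = 0.0023 * 16.1 * (30.0 + 17.8) * sqrt(40 - 20)
ET0 = 0.0023 * 16.1 * 47.8 * 4.472136

7.9158 mm/day


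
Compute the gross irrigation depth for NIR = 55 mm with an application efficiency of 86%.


Ea = 86% = 0.86
GID = NIR / Ea = 55 / 0.86 = 63.9535 mm

63.9535 mm


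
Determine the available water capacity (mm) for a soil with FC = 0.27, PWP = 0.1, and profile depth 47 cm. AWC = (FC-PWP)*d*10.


AWC = (FC - PWP) * d * 10
AWC = (0.27 - 0.1) * 47 * 10
AWC = 0.1700 * 47 * 10

79.9000 mm


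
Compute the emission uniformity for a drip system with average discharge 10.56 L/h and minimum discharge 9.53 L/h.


EU = (q_min/q_avg)*100 = (9.53/10.56)*100 = 90.2462%

90.2462 %


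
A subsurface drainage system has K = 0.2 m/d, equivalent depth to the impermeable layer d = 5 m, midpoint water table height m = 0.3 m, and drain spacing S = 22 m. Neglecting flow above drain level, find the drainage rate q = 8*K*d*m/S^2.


q = 8*K*d*m/S^2
q = 8*0.2*5*0.3/22^2
q = 2.4000 / 484

0.0050 m/d


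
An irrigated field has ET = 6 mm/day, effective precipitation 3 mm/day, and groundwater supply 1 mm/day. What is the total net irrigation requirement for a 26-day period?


Daily deficit = ET - Pe - GW = 6 - 3 - 1 = 2 mm/day
NIR = 2 * 26 = 52 mm

52.0000 mm


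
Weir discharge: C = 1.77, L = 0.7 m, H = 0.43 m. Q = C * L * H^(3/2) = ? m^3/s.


Q = C * L * H^(3/2) = 1.77 * 0.7 * 0.43^1.5 = 1.77 * 0.7 * 0.281970

0.3494 m^3/s


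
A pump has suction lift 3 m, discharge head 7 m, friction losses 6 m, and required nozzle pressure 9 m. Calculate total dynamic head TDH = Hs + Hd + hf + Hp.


TDH = Hs + Hd + hf + Hp = 3 + 7 + 6 + 9 = 25

25 m


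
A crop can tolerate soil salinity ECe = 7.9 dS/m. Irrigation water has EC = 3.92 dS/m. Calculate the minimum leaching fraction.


LR = ECiw / (5*ECe - ECiw)
LR = 3.92 / (5*7.9 - 3.92)
LR = 3.92 / 35.5800

0.1102


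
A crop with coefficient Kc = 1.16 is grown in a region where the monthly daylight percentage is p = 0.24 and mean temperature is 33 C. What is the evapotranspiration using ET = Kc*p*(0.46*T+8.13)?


ET = Kc * p * (0.46*T + 8.13)
ET = 1.16 * 0.24 * (0.46*33 + 8.13)
ET = 1.16 * 0.24 * 23.3100

6.4895 mm/day


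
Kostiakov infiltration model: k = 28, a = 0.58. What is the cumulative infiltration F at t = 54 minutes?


F = k * t^a = 28 * 54^0.58
F = 28 * 10.110867

283.1043 mm


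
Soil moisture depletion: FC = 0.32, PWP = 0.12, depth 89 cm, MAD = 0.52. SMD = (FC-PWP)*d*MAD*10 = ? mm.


SMD = (FC - PWP) * d * MAD * 10
SMD = (0.32 - 0.12) * 89 * 0.52 * 10
SMD = 0.2000 * 89 * 0.52 * 10

92.5600 mm


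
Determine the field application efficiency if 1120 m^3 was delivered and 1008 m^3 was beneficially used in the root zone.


Ea = V_root / V_field * 100 = 1008 / 1120 * 100 = 90.0000%

90.0000 %


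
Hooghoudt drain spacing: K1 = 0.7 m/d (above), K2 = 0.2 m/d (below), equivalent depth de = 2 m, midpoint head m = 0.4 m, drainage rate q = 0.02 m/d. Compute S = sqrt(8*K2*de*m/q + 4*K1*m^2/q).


S^2 = 8*K2*de*m/q + 4*K1*m^2/q
S^2 = 8*0.2*2*0.4/0.02 + 4*0.7*0.4^2/0.02
S = sqrt(86.4000)

9.2952 m


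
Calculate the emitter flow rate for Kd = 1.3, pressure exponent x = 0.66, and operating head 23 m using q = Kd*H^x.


q = Kd * H^x = 1.3 * 23^0.66 = 1.3 * 7.920277

10.2964 L/h


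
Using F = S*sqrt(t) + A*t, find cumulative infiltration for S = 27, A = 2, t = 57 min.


F = S*sqrt(t) + A*t
F = 27*sqrt(57) + 2*57
F = 27*7.549834 + 114

317.8455 mm


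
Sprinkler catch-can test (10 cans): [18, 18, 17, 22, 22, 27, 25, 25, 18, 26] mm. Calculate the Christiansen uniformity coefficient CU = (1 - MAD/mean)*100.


mean = 21.800000 mm
MAD = 3.240000 mm
CU = (1 - 3.240000/21.800000)*100

85.1376 %


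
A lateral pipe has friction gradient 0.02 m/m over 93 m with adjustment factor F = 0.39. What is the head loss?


hf = J * L * F = 0.02 * 93 * 0.39 = 0.7254 m

0.7254 m


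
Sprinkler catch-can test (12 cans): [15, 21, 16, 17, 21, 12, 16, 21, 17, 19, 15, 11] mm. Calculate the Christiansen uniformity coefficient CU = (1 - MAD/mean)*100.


mean = 16.750000 mm
MAD = 2.583333 mm
CU = (1 - 2.583333/16.750000)*100

84.5771 %


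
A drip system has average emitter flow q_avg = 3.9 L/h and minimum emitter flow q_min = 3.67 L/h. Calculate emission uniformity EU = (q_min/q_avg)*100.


EU = (q_min/q_avg)*100 = (3.67/3.9)*100 = 94.1026%

94.1026 %


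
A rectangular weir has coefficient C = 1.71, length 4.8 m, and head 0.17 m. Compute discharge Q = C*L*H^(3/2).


Q = C * L * H^(3/2) = 1.71 * 4.8 * 0.17^1.5 = 1.71 * 4.8 * 0.070093

0.5753 m^3/s


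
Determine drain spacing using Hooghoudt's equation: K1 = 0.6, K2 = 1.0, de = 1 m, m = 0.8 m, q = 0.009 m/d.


S^2 = 8*K2*de*m/q + 4*K1*m^2/q
S^2 = 8*1.0*1*0.8/0.009 + 4*0.6*0.8^2/0.009
S = sqrt(881.7778)

29.6947 m


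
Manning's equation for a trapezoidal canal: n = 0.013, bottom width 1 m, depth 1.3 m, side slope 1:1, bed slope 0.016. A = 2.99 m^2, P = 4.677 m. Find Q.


R = A/P = 2.99/4.677 = 0.639299
Q = (1/0.013) * 2.99 * 0.639299^(2/3) * 0.016^0.5

21.5902 m^3/s


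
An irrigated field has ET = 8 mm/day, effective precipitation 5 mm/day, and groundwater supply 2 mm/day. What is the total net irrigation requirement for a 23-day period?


Daily deficit = ET - Pe - GW = 8 - 5 - 2 = 1 mm/day
NIR = 1 * 23 = 23 mm

23.0000 mm


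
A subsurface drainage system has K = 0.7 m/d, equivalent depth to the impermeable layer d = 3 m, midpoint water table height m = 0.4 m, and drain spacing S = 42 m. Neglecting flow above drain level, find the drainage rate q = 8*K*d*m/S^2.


q = 8*K*d*m/S^2
q = 8*0.7*3*0.4/42^2
q = 6.7200 / 1764

0.0038 m/d


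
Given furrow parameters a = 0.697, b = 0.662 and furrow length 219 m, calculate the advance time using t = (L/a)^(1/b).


t = (L/a)^(1/b)
t = (219/0.697)^(1/0.662)
t = 314.203730^(1/0.662)

5918.6487 min


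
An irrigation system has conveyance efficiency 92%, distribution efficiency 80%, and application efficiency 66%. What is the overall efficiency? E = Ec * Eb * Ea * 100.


Ec = 0.92, Eb = 0.8, Ea = 0.66
E = 0.92 * 0.8 * 0.66 * 100 = 48.5760%

48.5760 %


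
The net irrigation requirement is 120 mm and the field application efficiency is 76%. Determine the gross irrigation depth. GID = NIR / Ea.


Ea = 76% = 0.76
GID = NIR / Ea = 120 / 0.76 = 157.8947 mm

157.8947 mm


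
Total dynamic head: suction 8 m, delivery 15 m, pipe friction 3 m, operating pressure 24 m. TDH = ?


TDH = Hs + Hd + hf + Hp = 8 + 15 + 3 + 24 = 50

50 m


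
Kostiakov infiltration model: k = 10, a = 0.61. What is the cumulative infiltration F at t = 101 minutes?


F = k * t^a = 10 * 101^0.61
F = 10 * 16.696907

166.9691 mm


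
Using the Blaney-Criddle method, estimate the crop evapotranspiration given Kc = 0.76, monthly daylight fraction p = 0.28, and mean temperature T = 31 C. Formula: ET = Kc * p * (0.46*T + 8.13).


ET = Kc * p * (0.46*T + 8.13)
ET = 0.76 * 0.28 * (0.46*31 + 8.13)
ET = 0.76 * 0.28 * 22.3900

4.7646 mm/day


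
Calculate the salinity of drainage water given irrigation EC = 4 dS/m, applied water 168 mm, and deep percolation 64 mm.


EC_dw = EC_iw * D_iw / D_dw
EC_dw = 4 * 168 / 64
EC_dw = 672 / 64

10.5000 dS/m


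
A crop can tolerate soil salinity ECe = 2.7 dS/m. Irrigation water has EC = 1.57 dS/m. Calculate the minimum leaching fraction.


LR = ECiw / (5*ECe - ECiw)
LR = 1.57 / (5*2.7 - 1.57)
LR = 1.57 / 11.9300

0.1316


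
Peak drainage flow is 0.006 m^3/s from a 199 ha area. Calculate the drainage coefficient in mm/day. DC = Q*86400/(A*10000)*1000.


DC = Q * 86400 / (A * 10000) * 1000
DC = 0.006 * 86400 / (199 * 10000) * 1000
DC = 518400.0000 / 1990000

0.2605 mm/day


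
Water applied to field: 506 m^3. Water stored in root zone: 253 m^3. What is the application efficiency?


Ea = V_root / V_field * 100 = 253 / 506 * 100 = 50.0000%

50.0000 %


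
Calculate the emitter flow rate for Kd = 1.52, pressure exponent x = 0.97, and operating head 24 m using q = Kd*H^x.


q = Kd * H^x = 1.52 * 24^0.97 = 1.52 * 21.817496

33.1626 L/h


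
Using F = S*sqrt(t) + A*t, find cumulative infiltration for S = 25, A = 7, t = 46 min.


F = S*sqrt(t) + A*t
F = 25*sqrt(46) + 7*46
F = 25*6.782330 + 322

491.5582 mm


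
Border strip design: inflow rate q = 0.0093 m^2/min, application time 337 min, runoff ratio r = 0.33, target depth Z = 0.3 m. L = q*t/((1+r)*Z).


L = q*t/((1+r)*Z)
L = 0.0093*337/((1+0.33)*0.3)
L = 3.1341/0.399

7.8549 m


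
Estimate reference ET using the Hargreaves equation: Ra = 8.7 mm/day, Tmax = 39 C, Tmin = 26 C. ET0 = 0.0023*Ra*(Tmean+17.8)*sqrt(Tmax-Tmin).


Tmean = (Tmax + Tmin)/2 = (39 + 26)/2 = 32.5
ET0 = 0.0023 * 8.7 * (32.5 + 17.8) * sqrt(39 - 26)
ET0 = 0.0023 * 8.7 * 50.3 * 3.605551

3.6290 mm/day


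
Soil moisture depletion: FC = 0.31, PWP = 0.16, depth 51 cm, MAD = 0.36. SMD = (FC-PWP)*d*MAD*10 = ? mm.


SMD = (FC - PWP) * d * MAD * 10
SMD = (0.31 - 0.16) * 51 * 0.36 * 10
SMD = 0.1500 * 51 * 0.36 * 10

27.5400 mm


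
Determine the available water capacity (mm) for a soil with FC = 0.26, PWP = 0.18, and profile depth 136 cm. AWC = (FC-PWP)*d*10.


AWC = (FC - PWP) * d * 10
AWC = (0.26 - 0.18) * 136 * 10
AWC = 0.0800 * 136 * 10

108.8000 mm


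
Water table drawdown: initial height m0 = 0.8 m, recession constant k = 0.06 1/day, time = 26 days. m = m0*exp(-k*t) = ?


m = m0 * exp(-k*t)
m = 0.8 * exp(-0.06 * 26)
m = 0.8 * exp(-1.5600)

0.1681 m


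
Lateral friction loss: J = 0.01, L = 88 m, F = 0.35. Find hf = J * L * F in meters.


hf = J * L * F = 0.01 * 88 * 0.35 = 0.3080 m

0.3080 m


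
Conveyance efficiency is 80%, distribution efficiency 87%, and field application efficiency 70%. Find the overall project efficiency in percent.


Ec = 0.8, Eb = 0.87, Ea = 0.7
E = 0.8 * 0.87 * 0.7 * 100 = 48.7200%

48.7200 %


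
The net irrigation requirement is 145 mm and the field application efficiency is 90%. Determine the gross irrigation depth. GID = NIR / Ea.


Ea = 90% = 0.9
GID = NIR / Ea = 145 / 0.9 = 161.1111 mm

161.1111 mm


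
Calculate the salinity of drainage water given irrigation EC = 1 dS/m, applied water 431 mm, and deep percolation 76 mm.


EC_dw = EC_iw * D_iw / D_dw
EC_dw = 1 * 431 / 76
EC_dw = 431 / 76

5.6711 dS/m


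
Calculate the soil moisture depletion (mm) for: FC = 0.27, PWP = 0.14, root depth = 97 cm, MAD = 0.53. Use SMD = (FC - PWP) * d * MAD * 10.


SMD = (FC - PWP) * d * MAD * 10
SMD = (0.27 - 0.14) * 97 * 0.53 * 10
SMD = 0.1300 * 97 * 0.53 * 10

66.8330 mm


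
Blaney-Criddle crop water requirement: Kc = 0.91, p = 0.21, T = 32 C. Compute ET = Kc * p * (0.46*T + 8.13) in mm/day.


ET = Kc * p * (0.46*T + 8.13)
ET = 0.91 * 0.21 * (0.46*32 + 8.13)
ET = 0.91 * 0.21 * 22.8500

4.3666 mm/day


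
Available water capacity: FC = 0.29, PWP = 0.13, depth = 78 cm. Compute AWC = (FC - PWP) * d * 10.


AWC = (FC - PWP) * d * 10
AWC = (0.29 - 0.13) * 78 * 10
AWC = 0.1600 * 78 * 10

124.8000 mm


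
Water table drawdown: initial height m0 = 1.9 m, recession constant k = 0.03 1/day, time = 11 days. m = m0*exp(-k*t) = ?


m = m0 * exp(-k*t)
m = 1.9 * exp(-0.03 * 11)
m = 1.9 * exp(-0.3300)

1.3660 m


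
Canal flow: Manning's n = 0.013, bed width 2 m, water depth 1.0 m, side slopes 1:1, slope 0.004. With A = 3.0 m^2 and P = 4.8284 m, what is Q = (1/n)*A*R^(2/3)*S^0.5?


R = A/P = 3.0/4.8284 = 0.621324
Q = (1/0.013) * 3.0 * 0.621324^(2/3) * 0.004^0.5

10.6272 m^3/s


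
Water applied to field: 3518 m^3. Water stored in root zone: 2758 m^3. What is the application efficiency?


Ea = V_root / V_field * 100 = 2758 / 3518 * 100 = 78.3968%

78.3968 %


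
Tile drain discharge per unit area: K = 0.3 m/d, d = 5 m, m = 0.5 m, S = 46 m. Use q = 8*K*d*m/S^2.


q = 8*K*d*m/S^2
q = 8*0.3*5*0.5/46^2
q = 6.0000 / 2116

0.0028 m/d


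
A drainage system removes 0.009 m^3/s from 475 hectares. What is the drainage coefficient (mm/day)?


DC = Q * 86400 / (A * 10000) * 1000
DC = 0.009 * 86400 / (475 * 10000) * 1000
DC = 777600.0000 / 4750000

0.1637 mm/day


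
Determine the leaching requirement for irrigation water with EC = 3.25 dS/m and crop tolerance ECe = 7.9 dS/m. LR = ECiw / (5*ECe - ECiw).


LR = ECiw / (5*ECe - ECiw)
LR = 3.25 / (5*7.9 - 3.25)
LR = 3.25 / 36.2500

0.0897


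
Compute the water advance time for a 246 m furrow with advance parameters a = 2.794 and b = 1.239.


t = (L/a)^(1/b)
t = (246/2.794)^(1/1.239)
t = 88.045812^(1/1.239)

37.1175 min


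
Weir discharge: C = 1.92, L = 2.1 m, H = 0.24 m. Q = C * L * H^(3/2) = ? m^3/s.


Q = C * L * H^(3/2) = 1.92 * 2.1 * 0.24^1.5 = 1.92 * 2.1 * 0.117576

0.4741 m^3/s


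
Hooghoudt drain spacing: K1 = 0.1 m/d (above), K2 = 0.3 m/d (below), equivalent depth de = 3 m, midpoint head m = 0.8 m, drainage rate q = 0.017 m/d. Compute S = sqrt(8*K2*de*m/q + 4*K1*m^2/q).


S^2 = 8*K2*de*m/q + 4*K1*m^2/q
S^2 = 8*0.3*3*0.8/0.017 + 4*0.1*0.8^2/0.017
S = sqrt(353.8824)

18.8118 m


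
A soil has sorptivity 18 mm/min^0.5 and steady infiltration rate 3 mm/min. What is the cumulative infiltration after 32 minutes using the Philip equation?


F = S*sqrt(t) + A*t
F = 18*sqrt(32) + 3*32
F = 18*5.656854 + 96

197.8234 mm


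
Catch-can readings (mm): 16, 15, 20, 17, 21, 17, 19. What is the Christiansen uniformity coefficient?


mean = 17.857143 mm
MAD = 1.836735 mm
CU = (1 - 1.836735/17.857143)*100

89.7143 %


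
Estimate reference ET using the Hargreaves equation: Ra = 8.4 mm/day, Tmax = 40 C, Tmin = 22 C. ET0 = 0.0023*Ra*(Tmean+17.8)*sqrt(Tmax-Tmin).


Tmean = (Tmax + Tmin)/2 = (40 + 22)/2 = 31.0
ET0 = 0.0023 * 8.4 * (31.0 + 17.8) * sqrt(40 - 22)
ET0 = 0.0023 * 8.4 * 48.8 * 4.242641

4.0000 mm/day


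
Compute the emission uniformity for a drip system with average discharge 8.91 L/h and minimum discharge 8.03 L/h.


EU = (q_min/q_avg)*100 = (8.03/8.91)*100 = 90.1235%

90.1235 %


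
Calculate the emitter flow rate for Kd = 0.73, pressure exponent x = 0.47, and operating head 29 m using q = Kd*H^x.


q = Kd * H^x = 0.73 * 29^0.47 = 0.73 * 4.867736

3.5534 L/h


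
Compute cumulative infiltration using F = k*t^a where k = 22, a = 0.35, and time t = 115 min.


F = k * t^a = 22 * 115^0.35
F = 22 * 5.263132

115.7889 mm


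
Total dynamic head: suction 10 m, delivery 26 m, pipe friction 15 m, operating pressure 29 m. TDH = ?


TDH = Hs + Hd + hf + Hp = 10 + 26 + 15 + 29 = 80

80 m


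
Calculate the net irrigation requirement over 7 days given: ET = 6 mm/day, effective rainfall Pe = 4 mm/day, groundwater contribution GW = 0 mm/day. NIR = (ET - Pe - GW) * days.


Daily deficit = ET - Pe - GW = 6 - 4 - 0 = 2 mm/day
NIR = 2 * 7 = 14 mm

14.0000 mm


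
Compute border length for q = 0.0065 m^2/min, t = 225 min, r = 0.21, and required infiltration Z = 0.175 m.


L = q*t/((1+r)*Z)
L = 0.0065*225/((1+0.21)*0.175)
L = 1.4625/0.21175

6.9067 m


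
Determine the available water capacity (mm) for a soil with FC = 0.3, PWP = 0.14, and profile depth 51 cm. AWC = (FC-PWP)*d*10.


AWC = (FC - PWP) * d * 10
AWC = (0.3 - 0.14) * 51 * 10
AWC = 0.1600 * 51 * 10

81.6000 mm


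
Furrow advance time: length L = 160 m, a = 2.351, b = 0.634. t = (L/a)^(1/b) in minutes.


t = (L/a)^(1/b)
t = (160/2.351)^(1/0.634)
t = 68.056146^(1/0.634)

777.9613 min


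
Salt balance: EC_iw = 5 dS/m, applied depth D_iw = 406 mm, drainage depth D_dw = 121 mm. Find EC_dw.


EC_dw = EC_iw * D_iw / D_dw
EC_dw = 5 * 406 / 121
EC_dw = 2030 / 121

16.7769 dS/m


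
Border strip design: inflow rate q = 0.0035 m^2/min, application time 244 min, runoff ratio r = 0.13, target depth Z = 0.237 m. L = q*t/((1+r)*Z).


L = q*t/((1+r)*Z)
L = 0.0035*244/((1+0.13)*0.237)
L = 0.854/0.26781

3.1888 m


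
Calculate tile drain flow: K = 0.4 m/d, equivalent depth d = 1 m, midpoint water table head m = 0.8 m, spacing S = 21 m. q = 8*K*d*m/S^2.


q = 8*K*d*m/S^2
q = 8*0.4*1*0.8/21^2
q = 2.5600 / 441

0.0058 m/d


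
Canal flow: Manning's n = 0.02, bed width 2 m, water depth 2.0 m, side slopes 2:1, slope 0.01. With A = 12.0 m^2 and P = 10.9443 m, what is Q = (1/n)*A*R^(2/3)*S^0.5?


R = A/P = 12.0/10.9443 = 1.096461
Q = (1/0.02) * 12.0 * 1.096461^(2/3) * 0.01^0.5

63.7989 m^3/s


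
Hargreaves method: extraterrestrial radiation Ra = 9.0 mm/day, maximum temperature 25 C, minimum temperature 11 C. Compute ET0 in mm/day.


Tmean = (Tmax + Tmin)/2 = (25 + 11)/2 = 18.0
ET0 = 0.0023 * 9.0 * (18.0 + 17.8) * sqrt(25 - 11)
ET0 = 0.0023 * 9.0 * 35.8 * 3.741657

2.7728 mm/day


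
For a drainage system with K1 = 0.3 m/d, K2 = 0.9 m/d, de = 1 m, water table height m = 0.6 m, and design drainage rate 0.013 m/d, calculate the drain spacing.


S^2 = 8*K2*de*m/q + 4*K1*m^2/q
S^2 = 8*0.9*1*0.6/0.013 + 4*0.3*0.6^2/0.013
S = sqrt(365.5385)

19.1191 m


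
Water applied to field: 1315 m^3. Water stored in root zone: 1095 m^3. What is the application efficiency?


Ea = V_root / V_field * 100 = 1095 / 1315 * 100 = 83.2700%

83.2700 %


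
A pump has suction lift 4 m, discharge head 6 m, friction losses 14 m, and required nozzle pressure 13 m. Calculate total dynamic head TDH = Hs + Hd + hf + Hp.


TDH = Hs + Hd + hf + Hp = 4 + 6 + 14 + 13 = 37

37 m


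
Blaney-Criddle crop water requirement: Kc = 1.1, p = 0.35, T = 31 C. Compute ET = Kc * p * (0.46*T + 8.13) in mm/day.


ET = Kc * p * (0.46*T + 8.13)
ET = 1.1 * 0.35 * (0.46*31 + 8.13)
ET = 1.1 * 0.35 * 22.3900

8.6202 mm/day


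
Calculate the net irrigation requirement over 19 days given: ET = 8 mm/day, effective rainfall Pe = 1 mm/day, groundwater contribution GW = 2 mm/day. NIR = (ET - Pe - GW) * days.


Daily deficit = ET - Pe - GW = 8 - 1 - 2 = 5 mm/day
NIR = 5 * 19 = 95 mm

95.0000 mm


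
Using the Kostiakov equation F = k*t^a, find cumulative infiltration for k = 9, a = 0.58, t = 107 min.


F = k * t^a = 9 * 107^0.58
F = 9 * 15.032894

135.2960 mm


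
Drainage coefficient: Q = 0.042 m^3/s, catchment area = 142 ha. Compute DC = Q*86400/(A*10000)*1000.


DC = Q * 86400 / (A * 10000) * 1000
DC = 0.042 * 86400 / (142 * 10000) * 1000
DC = 3628800.0000 / 1420000

2.5555 mm/day


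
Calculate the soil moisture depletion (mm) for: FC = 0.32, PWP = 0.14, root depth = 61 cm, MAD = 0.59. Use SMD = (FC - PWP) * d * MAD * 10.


SMD = (FC - PWP) * d * MAD * 10
SMD = (0.32 - 0.14) * 61 * 0.59 * 10
SMD = 0.1800 * 61 * 0.59 * 10

64.7820 mm


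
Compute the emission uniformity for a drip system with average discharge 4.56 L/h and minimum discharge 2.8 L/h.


EU = (q_min/q_avg)*100 = (2.8/4.56)*100 = 61.4035%

61.4035 %


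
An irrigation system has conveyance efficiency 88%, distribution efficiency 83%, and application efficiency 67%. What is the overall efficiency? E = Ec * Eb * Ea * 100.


Ec = 0.88, Eb = 0.83, Ea = 0.67
E = 0.88 * 0.83 * 0.67 * 100 = 48.9368%

48.9368 %


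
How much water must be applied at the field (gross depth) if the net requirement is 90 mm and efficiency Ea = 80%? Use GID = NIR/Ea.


Ea = 80% = 0.8
GID = NIR / Ea = 90 / 0.8 = 112.5000 mm

112.5000 mm


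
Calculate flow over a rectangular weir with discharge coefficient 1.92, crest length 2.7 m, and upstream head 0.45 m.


Q = C * L * H^(3/2) = 1.92 * 2.7 * 0.45^1.5 = 1.92 * 2.7 * 0.301869

1.5649 m^3/s


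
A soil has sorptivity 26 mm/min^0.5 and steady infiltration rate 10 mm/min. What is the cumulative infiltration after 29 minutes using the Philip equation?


F = S*sqrt(t) + A*t
F = 26*sqrt(29) + 10*29
F = 26*5.385165 + 290

430.0143 mm


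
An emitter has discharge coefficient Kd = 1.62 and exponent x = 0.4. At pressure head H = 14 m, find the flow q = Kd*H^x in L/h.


q = Kd * H^x = 1.62 * 14^0.4 = 1.62 * 2.873765

4.6555 L/h


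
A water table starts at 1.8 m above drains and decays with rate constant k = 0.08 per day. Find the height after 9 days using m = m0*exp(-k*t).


m = m0 * exp(-k*t)
m = 1.8 * exp(-0.08 * 9)
m = 1.8 * exp(-0.7200)

0.8762 m


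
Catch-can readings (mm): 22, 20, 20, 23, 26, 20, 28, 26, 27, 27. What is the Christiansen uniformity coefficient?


mean = 23.900000 mm
MAD = 2.900000 mm
CU = (1 - 2.900000/23.900000)*100

87.8661 %


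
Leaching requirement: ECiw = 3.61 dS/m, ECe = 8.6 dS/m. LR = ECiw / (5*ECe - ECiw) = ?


LR = ECiw / (5*ECe - ECiw)
LR = 3.61 / (5*8.6 - 3.61)
LR = 3.61 / 39.3900

0.0916


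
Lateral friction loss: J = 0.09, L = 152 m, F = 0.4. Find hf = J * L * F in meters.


hf = J * L * F = 0.09 * 152 * 0.4 = 5.4720 m

5.4720 m


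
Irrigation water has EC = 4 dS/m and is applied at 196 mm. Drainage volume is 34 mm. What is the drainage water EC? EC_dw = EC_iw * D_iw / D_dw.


EC_dw = EC_iw * D_iw / D_dw
EC_dw = 4 * 196 / 34
EC_dw = 784 / 34

23.0588 dS/m


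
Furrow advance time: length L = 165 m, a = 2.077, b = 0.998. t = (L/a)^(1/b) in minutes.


t = (L/a)^(1/b)
t = (165/2.077)^(1/0.998)
t = 79.441502^(1/0.998)

80.1411 min


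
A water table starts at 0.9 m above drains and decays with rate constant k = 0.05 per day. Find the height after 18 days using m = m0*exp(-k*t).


m = m0 * exp(-k*t)
m = 0.9 * exp(-0.05 * 18)
m = 0.9 * exp(-0.9000)

0.3659 m


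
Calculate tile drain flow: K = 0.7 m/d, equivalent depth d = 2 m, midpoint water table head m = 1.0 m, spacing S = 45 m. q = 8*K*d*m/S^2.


q = 8*K*d*m/S^2
q = 8*0.7*2*1.0/45^2
q = 11.2000 / 2025

0.0055 m/d


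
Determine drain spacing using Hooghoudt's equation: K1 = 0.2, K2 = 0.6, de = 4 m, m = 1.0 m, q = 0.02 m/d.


S^2 = 8*K2*de*m/q + 4*K1*m^2/q
S^2 = 8*0.6*4*1.0/0.02 + 4*0.2*1.0^2/0.02
S = sqrt(1000.0000)

31.6228 m


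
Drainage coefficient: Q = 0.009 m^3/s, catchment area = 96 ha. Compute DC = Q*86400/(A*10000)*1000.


DC = Q * 86400 / (A * 10000) * 1000
DC = 0.009 * 86400 / (96 * 10000) * 1000
DC = 777600.0000 / 960000

0.8100 mm/day


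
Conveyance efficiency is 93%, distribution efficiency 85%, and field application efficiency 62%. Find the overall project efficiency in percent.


Ec = 0.93, Eb = 0.85, Ea = 0.62
E = 0.93 * 0.85 * 0.62 * 100 = 49.0110%

49.0110 %


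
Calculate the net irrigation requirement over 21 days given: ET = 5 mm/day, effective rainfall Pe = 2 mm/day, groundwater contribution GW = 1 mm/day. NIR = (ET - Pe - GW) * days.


Daily deficit = ET - Pe - GW = 5 - 2 - 1 = 2 mm/day
NIR = 2 * 21 = 42 mm

42.0000 mm


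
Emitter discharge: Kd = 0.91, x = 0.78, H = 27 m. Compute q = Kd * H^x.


q = Kd * H^x = 0.91 * 27^0.78 = 0.91 * 13.075664

11.8989 L/h


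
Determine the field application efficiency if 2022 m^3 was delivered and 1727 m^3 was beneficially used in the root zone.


Ea = V_root / V_field * 100 = 1727 / 2022 * 100 = 85.4105%

85.4105 %


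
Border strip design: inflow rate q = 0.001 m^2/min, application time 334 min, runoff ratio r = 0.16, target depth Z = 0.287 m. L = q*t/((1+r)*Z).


L = q*t/((1+r)*Z)
L = 0.001*334/((1+0.16)*0.287)
L = 0.334/0.33292

1.0032 m


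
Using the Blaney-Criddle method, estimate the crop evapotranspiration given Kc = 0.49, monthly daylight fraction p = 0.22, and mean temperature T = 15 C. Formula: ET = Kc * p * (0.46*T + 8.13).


ET = Kc * p * (0.46*T + 8.13)
ET = 0.49 * 0.22 * (0.46*15 + 8.13)
ET = 0.49 * 0.22 * 15.0300

1.6202 mm/day


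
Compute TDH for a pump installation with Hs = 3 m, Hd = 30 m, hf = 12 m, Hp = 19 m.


TDH = Hs + Hd + hf + Hp = 3 + 30 + 12 + 19 = 64

64 m


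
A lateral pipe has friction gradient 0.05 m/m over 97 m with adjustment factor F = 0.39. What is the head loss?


hf = J * L * F = 0.05 * 97 * 0.39 = 1.8915 m

1.8915 m


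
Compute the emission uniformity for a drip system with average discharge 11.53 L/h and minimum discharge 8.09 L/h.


EU = (q_min/q_avg)*100 = (8.09/11.53)*100 = 70.1648%

70.1648 %


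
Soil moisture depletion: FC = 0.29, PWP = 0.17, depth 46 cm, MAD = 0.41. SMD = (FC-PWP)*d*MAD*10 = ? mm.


SMD = (FC - PWP) * d * MAD * 10
SMD = (0.29 - 0.17) * 46 * 0.41 * 10
SMD = 0.1200 * 46 * 0.41 * 10

22.6320 mm


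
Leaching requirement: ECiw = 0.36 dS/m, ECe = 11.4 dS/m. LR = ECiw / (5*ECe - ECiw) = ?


LR = ECiw / (5*ECe - ECiw)
LR = 0.36 / (5*11.4 - 0.36)
LR = 0.36 / 56.6400

0.0064


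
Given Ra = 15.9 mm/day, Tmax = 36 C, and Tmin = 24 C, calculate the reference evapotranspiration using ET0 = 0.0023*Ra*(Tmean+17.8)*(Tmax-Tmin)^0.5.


Tmean = (Tmax + Tmin)/2 = (36 + 24)/2 = 30.0
ET0 = 0.0023 * 15.9 * (30.0 + 17.8) * sqrt(36 - 24)
ET0 = 0.0023 * 15.9 * 47.8 * 3.464102

6.0554 mm/day


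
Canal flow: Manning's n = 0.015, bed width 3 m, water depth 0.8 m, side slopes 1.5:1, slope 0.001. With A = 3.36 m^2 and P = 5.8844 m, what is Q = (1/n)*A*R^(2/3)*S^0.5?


R = A/P = 3.36/5.8844 = 0.571001
Q = (1/0.015) * 3.36 * 0.571001^(2/3) * 0.001^0.5

4.8754 m^3/s


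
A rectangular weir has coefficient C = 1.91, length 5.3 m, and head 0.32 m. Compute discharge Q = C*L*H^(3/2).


Q = C * L * H^(3/2) = 1.91 * 5.3 * 0.32^1.5 = 1.91 * 5.3 * 0.181019

1.8325 m^3/s


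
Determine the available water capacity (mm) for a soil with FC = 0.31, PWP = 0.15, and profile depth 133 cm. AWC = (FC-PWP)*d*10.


AWC = (FC - PWP) * d * 10
AWC = (0.31 - 0.15) * 133 * 10
AWC = 0.1600 * 133 * 10

212.8000 mm


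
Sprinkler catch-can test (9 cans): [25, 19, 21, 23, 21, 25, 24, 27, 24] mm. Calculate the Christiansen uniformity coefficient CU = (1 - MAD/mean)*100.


mean = 23.222222 mm
MAD = 1.975309 mm
CU = (1 - 1.975309/23.222222)*100

91.4939 %


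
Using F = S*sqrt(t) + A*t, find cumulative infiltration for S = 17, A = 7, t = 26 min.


F = S*sqrt(t) + A*t
F = 17*sqrt(26) + 7*26
F = 17*5.099020 + 182

268.6833 mm


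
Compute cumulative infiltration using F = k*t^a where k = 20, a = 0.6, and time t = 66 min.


F = k * t^a = 20 * 66^0.6
F = 20 * 12.351689

247.0338 mm


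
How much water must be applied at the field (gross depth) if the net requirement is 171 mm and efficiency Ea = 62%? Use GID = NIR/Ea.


Ea = 62% = 0.62
GID = NIR / Ea = 171 / 0.62 = 275.8065 mm

275.8065 mm


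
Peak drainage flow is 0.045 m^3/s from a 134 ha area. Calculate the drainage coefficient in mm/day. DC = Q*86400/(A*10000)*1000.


DC = Q * 86400 / (A * 10000) * 1000
DC = 0.045 * 86400 / (134 * 10000) * 1000
DC = 3888000.0000 / 1340000

2.9015 mm/day


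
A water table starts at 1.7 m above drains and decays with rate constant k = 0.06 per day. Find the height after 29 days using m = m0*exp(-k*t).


m = m0 * exp(-k*t)
m = 1.7 * exp(-0.06 * 29)
m = 1.7 * exp(-1.7400)

0.2984 m


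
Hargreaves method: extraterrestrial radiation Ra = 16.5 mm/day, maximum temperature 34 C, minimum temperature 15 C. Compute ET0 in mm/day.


Tmean = (Tmax + Tmin)/2 = (34 + 15)/2 = 24.5
ET0 = 0.0023 * 16.5 * (24.5 + 17.8) * sqrt(34 - 15)
ET0 = 0.0023 * 16.5 * 42.3 * 4.358899

6.9973 mm/day


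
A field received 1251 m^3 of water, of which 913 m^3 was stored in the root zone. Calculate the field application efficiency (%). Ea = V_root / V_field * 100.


Ea = V_root / V_field * 100 = 913 / 1251 * 100 = 72.9816%

72.9816 %


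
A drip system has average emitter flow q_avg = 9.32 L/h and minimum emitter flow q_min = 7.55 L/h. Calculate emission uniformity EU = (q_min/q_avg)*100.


EU = (q_min/q_avg)*100 = (7.55/9.32)*100 = 81.0086%

81.0086 %


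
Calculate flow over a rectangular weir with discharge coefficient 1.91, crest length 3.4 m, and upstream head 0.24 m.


Q = C * L * H^(3/2) = 1.91 * 3.4 * 0.24^1.5 = 1.91 * 3.4 * 0.117576

0.7635 m^3/s


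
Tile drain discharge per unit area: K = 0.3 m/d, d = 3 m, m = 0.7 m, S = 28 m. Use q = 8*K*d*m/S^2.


q = 8*K*d*m/S^2
q = 8*0.3*3*0.7/28^2
q = 5.0400 / 784

0.0064 m/d


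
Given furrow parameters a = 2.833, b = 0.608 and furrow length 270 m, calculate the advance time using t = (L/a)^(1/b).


t = (L/a)^(1/b)
t = (270/2.833)^(1/0.608)
t = 95.305330^(1/0.608)

1799.3969 min


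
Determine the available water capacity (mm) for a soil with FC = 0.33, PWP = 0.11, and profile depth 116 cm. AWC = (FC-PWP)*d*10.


AWC = (FC - PWP) * d * 10
AWC = (0.33 - 0.11) * 116 * 10
AWC = 0.2200 * 116 * 10

255.2000 mm


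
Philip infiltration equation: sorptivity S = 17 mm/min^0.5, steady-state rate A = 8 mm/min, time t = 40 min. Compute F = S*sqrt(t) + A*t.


F = S*sqrt(t) + A*t
F = 17*sqrt(40) + 8*40
F = 17*6.324555 + 320

427.5174 mm


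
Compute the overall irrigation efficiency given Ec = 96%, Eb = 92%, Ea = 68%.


Ec = 0.96, Eb = 0.92, Ea = 0.68
E = 0.96 * 0.92 * 0.68 * 100 = 60.0576%

60.0576 %


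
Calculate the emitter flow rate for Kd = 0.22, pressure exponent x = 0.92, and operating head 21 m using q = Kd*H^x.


q = Kd * H^x = 0.22 * 21^0.92 = 0.22 * 16.460452

3.6213 L/h


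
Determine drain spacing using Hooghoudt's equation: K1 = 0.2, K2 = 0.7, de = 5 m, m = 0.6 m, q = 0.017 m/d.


S^2 = 8*K2*de*m/q + 4*K1*m^2/q
S^2 = 8*0.7*5*0.6/0.017 + 4*0.2*0.6^2/0.017
S = sqrt(1005.1765)

31.7045 m


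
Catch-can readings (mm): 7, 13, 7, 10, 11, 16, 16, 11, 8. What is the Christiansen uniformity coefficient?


mean = 11.000000 mm
MAD = 2.666667 mm
CU = (1 - 2.666667/11.000000)*100

75.7576 %


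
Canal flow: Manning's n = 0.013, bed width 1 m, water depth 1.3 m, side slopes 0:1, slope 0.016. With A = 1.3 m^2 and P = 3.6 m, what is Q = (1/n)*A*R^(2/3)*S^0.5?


R = A/P = 1.3/3.6 = 0.361111
Q = (1/0.013) * 1.3 * 0.361111^(2/3) * 0.016^0.5

6.4144 m^3/s


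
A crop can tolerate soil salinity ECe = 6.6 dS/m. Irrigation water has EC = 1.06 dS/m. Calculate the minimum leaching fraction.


LR = ECiw / (5*ECe - ECiw)
LR = 1.06 / (5*6.6 - 1.06)
LR = 1.06 / 31.9400

0.0332


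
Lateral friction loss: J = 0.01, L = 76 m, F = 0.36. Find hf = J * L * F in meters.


hf = J * L * F = 0.01 * 76 * 0.36 = 0.2736 m

0.2736 m


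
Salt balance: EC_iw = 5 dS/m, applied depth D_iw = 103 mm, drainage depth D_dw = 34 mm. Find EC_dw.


EC_dw = EC_iw * D_iw / D_dw
EC_dw = 5 * 103 / 34
EC_dw = 515 / 34

15.1471 dS/m


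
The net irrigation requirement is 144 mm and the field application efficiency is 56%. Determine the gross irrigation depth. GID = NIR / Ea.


Ea = 56% = 0.56
GID = NIR / Ea = 144 / 0.56 = 257.1429 mm

257.1429 mm


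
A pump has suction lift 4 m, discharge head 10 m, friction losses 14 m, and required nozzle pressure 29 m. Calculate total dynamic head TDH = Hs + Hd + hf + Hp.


TDH = Hs + Hd + hf + Hp = 4 + 10 + 14 + 29 = 57

57 m


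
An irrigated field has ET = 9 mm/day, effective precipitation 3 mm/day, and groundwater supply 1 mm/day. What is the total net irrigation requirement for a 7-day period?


Daily deficit = ET - Pe - GW = 9 - 3 - 1 = 5 mm/day
NIR = 5 * 7 = 35 mm

35.0000 mm


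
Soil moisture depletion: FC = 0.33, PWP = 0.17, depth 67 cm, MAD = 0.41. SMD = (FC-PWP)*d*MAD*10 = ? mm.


SMD = (FC - PWP) * d * MAD * 10
SMD = (0.33 - 0.17) * 67 * 0.41 * 10
SMD = 0.1600 * 67 * 0.41 * 10

43.9520 mm


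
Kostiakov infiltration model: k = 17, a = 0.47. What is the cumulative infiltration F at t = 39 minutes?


F = k * t^a = 17 * 39^0.47
F = 17 * 5.595004

95.1151 mm


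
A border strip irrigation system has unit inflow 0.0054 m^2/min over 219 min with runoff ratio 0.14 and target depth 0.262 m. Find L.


L = q*t/((1+r)*Z)
L = 0.0054*219/((1+0.14)*0.262)
L = 1.1826/0.29868

3.9594 m


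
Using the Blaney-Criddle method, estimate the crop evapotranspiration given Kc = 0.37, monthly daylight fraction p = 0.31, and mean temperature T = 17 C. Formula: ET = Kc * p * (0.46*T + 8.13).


ET = Kc * p * (0.46*T + 8.13)
ET = 0.37 * 0.31 * (0.46*17 + 8.13)
ET = 0.37 * 0.31 * 15.9500

1.8295 mm/day


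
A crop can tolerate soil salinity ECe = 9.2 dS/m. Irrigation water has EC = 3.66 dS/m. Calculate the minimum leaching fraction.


LR = ECiw / (5*ECe - ECiw)
LR = 3.66 / (5*9.2 - 3.66)
LR = 3.66 / 42.3400

0.0864


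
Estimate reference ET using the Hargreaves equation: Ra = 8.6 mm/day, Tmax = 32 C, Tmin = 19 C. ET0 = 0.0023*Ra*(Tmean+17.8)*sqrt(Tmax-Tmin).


Tmean = (Tmax + Tmin)/2 = (32 + 19)/2 = 25.5
ET0 = 0.0023 * 8.6 * (25.5 + 17.8) * sqrt(32 - 19)
ET0 = 0.0023 * 8.6 * 43.3 * 3.605551

3.0881 mm/day


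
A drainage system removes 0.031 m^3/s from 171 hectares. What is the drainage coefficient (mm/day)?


DC = Q * 86400 / (A * 10000) * 1000
DC = 0.031 * 86400 / (171 * 10000) * 1000
DC = 2678400.0000 / 1710000

1.5663 mm/day


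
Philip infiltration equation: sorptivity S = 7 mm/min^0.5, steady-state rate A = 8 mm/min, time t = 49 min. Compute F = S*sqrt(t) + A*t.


F = S*sqrt(t) + A*t
F = 7*sqrt(49) + 8*49
F = 7*7.000000 + 392

441.0000 mm


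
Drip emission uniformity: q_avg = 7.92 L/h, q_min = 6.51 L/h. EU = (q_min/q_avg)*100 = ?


EU = (q_min/q_avg)*100 = (6.51/7.92)*100 = 82.1970%

82.1970 %


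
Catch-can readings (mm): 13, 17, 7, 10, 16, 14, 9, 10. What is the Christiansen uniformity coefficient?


mean = 12.000000 mm
MAD = 3.000000 mm
CU = (1 - 3.000000/12.000000)*100

75.0000 %


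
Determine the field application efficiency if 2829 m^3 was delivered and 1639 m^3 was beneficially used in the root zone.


Ea = V_root / V_field * 100 = 1639 / 2829 * 100 = 57.9357%

57.9357 %


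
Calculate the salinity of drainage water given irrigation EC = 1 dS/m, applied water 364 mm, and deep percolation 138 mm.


EC_dw = EC_iw * D_iw / D_dw
EC_dw = 1 * 364 / 138
EC_dw = 364 / 138

2.6377 dS/m


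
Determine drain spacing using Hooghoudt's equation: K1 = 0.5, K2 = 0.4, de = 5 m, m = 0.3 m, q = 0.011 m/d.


S^2 = 8*K2*de*m/q + 4*K1*m^2/q
S^2 = 8*0.4*5*0.3/0.011 + 4*0.5*0.3^2/0.011
S = sqrt(452.7273)

21.2774 m


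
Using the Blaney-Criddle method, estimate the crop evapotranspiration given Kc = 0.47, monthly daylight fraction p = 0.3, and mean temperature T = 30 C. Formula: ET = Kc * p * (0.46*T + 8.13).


ET = Kc * p * (0.46*T + 8.13)
ET = 0.47 * 0.3 * (0.46*30 + 8.13)
ET = 0.47 * 0.3 * 21.9300

3.0921 mm/day


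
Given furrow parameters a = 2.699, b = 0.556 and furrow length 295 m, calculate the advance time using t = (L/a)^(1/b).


t = (L/a)^(1/b)
t = (295/2.699)^(1/0.556)
t = 109.299741^(1/0.556)

4640.6752 min


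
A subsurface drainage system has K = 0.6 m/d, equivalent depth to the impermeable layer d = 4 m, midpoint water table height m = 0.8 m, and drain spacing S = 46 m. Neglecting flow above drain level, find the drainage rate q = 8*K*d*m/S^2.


q = 8*K*d*m/S^2
q = 8*0.6*4*0.8/46^2
q = 15.3600 / 2116

0.0073 m/d


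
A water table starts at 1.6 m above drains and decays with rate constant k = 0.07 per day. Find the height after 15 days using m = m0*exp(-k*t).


m = m0 * exp(-k*t)
m = 1.6 * exp(-0.07 * 15)
m = 1.6 * exp(-1.0500)

0.5599 m


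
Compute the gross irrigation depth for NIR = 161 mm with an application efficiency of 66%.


Ea = 66% = 0.66
GID = NIR / Ea = 161 / 0.66 = 243.9394 mm

243.9394 mm


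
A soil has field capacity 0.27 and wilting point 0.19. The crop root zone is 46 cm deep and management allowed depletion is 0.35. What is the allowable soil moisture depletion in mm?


SMD = (FC - PWP) * d * MAD * 10
SMD = (0.27 - 0.19) * 46 * 0.35 * 10
SMD = 0.0800 * 46 * 0.35 * 10

12.8800 mm


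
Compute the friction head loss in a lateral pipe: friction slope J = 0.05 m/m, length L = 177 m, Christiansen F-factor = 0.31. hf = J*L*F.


hf = J * L * F = 0.05 * 177 * 0.31 = 2.7435 m

2.7435 m


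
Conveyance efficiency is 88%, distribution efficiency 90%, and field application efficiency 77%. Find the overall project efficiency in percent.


Ec = 0.88, Eb = 0.9, Ea = 0.77
E = 0.88 * 0.9 * 0.77 * 100 = 60.9840%

60.9840 %


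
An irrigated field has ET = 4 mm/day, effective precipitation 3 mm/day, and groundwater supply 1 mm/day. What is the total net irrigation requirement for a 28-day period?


Daily deficit = ET - Pe - GW = 4 - 3 - 1 = 0 mm/day
NIR = 0 * 28 = 0 mm

0 mm


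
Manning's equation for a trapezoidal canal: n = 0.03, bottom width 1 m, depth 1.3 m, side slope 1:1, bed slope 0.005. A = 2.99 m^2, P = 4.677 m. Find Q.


R = A/P = 2.99/4.677 = 0.639299
Q = (1/0.03) * 2.99 * 0.639299^(2/3) * 0.005^0.5

5.2300 m^3/s


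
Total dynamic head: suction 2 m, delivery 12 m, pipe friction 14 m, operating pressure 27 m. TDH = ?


TDH = Hs + Hd + hf + Hp = 2 + 12 + 14 + 27 = 55

55 m
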